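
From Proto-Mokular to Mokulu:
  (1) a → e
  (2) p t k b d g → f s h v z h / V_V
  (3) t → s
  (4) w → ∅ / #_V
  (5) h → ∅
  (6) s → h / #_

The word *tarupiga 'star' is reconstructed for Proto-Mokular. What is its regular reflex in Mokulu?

herufie

Mokulu: start from *tarupiga.
  rule 1 (vowel merger): tarupiga → terupige
  rule 2 (intervocalic lenition): terupige → terufihe
  rule 3 (unconditioned shift): terufihe → serufihe
  rule 4: no change — serufihe
  rule 5 (h-loss): serufihe → serufie
  rule 6 (debuccalisation): serufie → herufie
  ⇒ Mokulu herufie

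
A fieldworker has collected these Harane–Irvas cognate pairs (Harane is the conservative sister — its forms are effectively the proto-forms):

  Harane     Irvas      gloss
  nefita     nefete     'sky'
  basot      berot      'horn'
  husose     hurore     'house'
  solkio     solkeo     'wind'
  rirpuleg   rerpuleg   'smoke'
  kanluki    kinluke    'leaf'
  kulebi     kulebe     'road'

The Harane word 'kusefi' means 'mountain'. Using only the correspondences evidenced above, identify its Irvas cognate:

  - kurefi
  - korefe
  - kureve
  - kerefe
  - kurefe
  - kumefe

kurefe

husose ~ hurore — Harane s corresponds to Irvas r between vowels (before a front vowel).
kanluki ~ kinluke, kulebi ~ kulebe — Harane i corresponds to Irvas e word-finally.
Applying these to Harane 'kusefi':
  kusefi → kurefi   (s→r between vowels (before a front vowel))
  kurefi → kurefe   (i→e word-finally)
So the Irvas cognate is 'kurefe'.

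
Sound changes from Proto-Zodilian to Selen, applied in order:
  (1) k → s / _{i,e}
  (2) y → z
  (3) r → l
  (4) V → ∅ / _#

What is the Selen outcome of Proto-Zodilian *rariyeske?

lalizess

Selen: start from *rariyeske.
  rule 1 (palatalisation): rariyeske → rariyesse
  rule 2 (unconditioned shift): rariyesse → rarizesse
  rule 3 (unconditioned shift): rarizesse → lalizesse
  rule 4 (apocope): lalizesse → lalizess
  ⇒ Selen lalizess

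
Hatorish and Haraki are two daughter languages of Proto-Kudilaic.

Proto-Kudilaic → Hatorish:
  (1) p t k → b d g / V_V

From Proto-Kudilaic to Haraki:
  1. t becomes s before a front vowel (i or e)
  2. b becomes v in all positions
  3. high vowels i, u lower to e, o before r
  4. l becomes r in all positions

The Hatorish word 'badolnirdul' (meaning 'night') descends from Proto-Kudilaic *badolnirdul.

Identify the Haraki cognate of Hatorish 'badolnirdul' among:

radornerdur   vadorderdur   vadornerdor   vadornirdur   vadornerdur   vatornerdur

vadornerdur

Haraki: *badolnirdul > vadolnirdul > vadolnerdul > vadornerdur  (by unconditioned shift, pre-rhotic lowering, unconditioned shift)
Only 'vadornerdur' matches the regular Haraki development of *badolnirdul.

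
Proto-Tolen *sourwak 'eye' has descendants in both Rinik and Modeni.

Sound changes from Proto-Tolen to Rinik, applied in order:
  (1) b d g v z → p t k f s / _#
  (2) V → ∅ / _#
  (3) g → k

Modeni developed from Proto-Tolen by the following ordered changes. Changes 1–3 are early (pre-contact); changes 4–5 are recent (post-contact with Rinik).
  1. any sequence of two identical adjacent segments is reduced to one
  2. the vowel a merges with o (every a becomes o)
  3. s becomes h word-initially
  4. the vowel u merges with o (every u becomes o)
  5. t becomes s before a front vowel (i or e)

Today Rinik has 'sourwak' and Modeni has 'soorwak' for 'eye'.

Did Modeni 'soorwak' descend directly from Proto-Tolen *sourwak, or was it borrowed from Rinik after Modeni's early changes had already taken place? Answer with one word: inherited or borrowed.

borrowed

If inherited, *sourwak would pass through all of Modeni's changes:
Modeni: *sourwak > sourwok > hourwok > hoorwok  (by vowel merger, debuccalisation, vowel merger)
If borrowed from Rinik 'sourwak' after the early changes, it would undergo only the recent ones:
  rule 4 (vowel merger): sourwak → soorwak
  rule 5 (palatalisation): no change (soorwak)
  ⇒ as a loan: soorwak
Modeni 'soorwak' matches the loan outcome 'soorwak', not the inherited 'hoorwok' — it skipped the early Modeni changes, so it was borrowed from Rinik.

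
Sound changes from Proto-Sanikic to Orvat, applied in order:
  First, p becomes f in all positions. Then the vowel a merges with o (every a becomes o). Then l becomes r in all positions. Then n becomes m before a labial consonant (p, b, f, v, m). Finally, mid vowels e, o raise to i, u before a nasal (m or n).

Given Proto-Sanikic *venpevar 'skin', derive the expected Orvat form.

vimfevor

Orvat: start from *venpevar.
  rule 1 (unconditioned shift): venpevar → venfevar
  rule 2 (vowel merger): venfevar → venfevor
  rule 3: no change — venfevor
  rule 4 (nasal place assimilation): venfevor → vemfevor
  rule 5 (pre-nasal raising): vemfevor → vimfevor
  ⇒ Orvat vimfevor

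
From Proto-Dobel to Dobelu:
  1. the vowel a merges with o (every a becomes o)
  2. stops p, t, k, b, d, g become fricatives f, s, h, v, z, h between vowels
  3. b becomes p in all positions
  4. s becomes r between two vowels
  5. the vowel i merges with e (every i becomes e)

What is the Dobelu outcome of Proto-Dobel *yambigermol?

Dobelu: *yambigermol
  yambigermol → yombigermol   [vowel merger]
  yombigermol → yombihermol   [intervocalic lenition]
  yombihermol → yompihermol   [unconditioned shift]
  yompihermol (rule 4 does not apply)
  yompihermol → yompehermol   [vowel merger]
  giving Dobelu yompehermol.

yompehermol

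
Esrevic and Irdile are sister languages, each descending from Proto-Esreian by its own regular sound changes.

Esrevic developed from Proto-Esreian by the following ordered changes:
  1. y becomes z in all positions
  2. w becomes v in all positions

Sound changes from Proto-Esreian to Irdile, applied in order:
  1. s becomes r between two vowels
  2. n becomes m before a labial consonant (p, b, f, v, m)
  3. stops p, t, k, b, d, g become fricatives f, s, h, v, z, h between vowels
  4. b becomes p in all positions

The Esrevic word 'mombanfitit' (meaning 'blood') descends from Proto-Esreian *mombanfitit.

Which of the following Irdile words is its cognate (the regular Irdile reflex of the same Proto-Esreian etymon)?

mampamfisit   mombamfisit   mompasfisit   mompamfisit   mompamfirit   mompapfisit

Irdile: *mombanfitit
  mombanfitit (rule 1 does not apply)
  mombanfitit → mombamfitit   [nasal place assimilation]
  mombamfitit → mombamfisit   [intervocalic lenition]
  mombamfisit → mompamfisit   [unconditioned shift]
  giving Irdile mompamfisit.
The other candidates each miss or misapply at least one Irdile change.

mompamfisit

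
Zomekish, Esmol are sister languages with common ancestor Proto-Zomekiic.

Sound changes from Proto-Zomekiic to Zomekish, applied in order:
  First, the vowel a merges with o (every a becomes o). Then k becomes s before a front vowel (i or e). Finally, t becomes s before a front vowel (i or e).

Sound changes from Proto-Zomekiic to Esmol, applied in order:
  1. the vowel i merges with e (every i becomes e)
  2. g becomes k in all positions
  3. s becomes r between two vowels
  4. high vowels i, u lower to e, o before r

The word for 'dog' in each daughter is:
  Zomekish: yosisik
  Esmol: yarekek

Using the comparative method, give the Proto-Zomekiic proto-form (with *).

*yasikik

Position 2: Zomekish has o, Esmol has a. Esmol preserves a here (none of its changes turn any other segment into a), so the proto-segment is *a.
Position 5: Zomekish has s, Esmol has k. Taking the neighbouring segments as reconstructed: Zomekish s could go back to *t or *k or *s; Esmol k could go back to *k or *g — the one source consistent with every daughter is *k.
Position 4: Zomekish has i, Esmol has e. Zomekish preserves i here (none of its changes turn any other segment into i), so the proto-segment is *i.
Continuing position by position gives *yasikik; check it forward:
Zomekish: *yasikik > yosikik > yosisik  (by vowel merger, palatalisation)
Esmol: *yasikik > yasekek > yarekek  (by vowel merger, rhotacism)
Only *yasikik yields all of Zomekish yosisik, Esmol yarekek.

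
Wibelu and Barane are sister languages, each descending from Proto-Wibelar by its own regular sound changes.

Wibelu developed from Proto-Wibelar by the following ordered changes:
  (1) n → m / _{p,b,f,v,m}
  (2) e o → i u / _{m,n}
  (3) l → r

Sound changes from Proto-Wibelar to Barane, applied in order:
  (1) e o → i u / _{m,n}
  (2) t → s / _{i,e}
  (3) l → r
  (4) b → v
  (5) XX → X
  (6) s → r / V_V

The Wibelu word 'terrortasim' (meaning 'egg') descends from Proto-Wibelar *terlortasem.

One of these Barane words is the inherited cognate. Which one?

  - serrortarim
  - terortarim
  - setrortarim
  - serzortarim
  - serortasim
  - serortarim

serortarim

Barane: start from *terlortasem.
  rule 1 (pre-nasal raising): terlortasem → terlortasim
  rule 2 (palatalisation): terlortasim → serlortasim
  rule 3 (unconditioned shift): serlortasim → serrortasim
  rule 4: no change — serrortasim
  rule 5 (degemination): serrortasim → serortasim
  rule 6 (rhotacism): serortasim → serortarim
  ⇒ Barane serortarim
The other candidates each miss or misapply at least one Barane change.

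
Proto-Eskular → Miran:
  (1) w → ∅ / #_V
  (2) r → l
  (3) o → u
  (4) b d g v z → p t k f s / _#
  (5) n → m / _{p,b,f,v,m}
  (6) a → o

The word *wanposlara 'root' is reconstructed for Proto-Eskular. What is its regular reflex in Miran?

Miran: *wanposlara
  wanposlara → anposlara   [glide loss]
  anposlara → anposlala   [unconditioned shift]
  anposlala → anpuslala   [vowel merger]
  anpuslala (rule 4 does not apply)
  anpuslala → ampuslala   [nasal place assimilation]
  ampuslala → ompuslolo   [vowel merger]
  giving Miran ompuslolo.

ompuslolo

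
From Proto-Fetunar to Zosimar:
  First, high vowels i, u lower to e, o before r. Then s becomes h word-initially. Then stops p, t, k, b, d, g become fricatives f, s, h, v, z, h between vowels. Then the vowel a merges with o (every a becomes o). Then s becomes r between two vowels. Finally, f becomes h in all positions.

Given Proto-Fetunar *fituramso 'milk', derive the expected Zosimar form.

Zosimar: *fituramso > fitoramso > fisoramso > fisoromso > firoromso > hiroromso  (by pre-rhotic lowering, intervocalic lenition, vowel merger, rhotacism, unconditioned shift)

hiroromso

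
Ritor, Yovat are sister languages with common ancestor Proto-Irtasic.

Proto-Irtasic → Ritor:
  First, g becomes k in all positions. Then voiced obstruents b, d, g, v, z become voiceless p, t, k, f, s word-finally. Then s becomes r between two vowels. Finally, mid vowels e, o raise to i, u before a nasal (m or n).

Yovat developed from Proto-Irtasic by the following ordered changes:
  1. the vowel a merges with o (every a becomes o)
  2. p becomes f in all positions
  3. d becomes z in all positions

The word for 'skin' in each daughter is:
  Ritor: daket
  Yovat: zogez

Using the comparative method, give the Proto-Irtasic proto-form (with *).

Position 2: Ritor has a, Yovat has o. Ritor preserves a here (none of its changes turn any other segment into a), so the proto-segment is *a.
Position 3: Ritor has k, Yovat has g. Yovat preserves g here (none of its changes turn any other segment into g), so the proto-segment is *g.
Continuing position by position gives *daged; check it forward:
Ritor: *daged > daked > daket  (by unconditioned shift, final devoicing)
Yovat: *daged > doged > zogez  (by vowel merger, unconditioned shift)
*daged is the unique common source.

*daged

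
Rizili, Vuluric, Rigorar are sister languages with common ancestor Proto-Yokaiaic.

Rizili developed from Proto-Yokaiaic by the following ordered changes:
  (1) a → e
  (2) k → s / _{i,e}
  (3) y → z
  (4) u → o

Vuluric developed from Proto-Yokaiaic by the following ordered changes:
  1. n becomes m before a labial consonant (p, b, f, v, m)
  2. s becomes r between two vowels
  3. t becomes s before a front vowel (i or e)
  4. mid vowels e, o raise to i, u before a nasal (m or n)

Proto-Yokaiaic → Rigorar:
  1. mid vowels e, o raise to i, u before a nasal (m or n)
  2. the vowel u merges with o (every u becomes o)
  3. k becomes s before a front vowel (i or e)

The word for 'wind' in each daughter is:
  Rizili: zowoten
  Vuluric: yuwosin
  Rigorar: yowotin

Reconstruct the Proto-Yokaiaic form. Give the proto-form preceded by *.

Position 1: Rizili has z, Vuluric has y, Rigorar has y. Vuluric preserves y here (none of its changes turn any other segment into y), so the proto-segment is *y.
Position 6: Rizili has e, Vuluric has i, Rigorar has i. Taking the neighbouring segments as reconstructed: Rizili e could go back to *a or *e; Vuluric i could go back to *e or *i; Rigorar i could go back to *e or *i — the one source consistent with every daughter is *e.
Position 5: Rizili has t, Vuluric has s, Rigorar has t. Rizili preserves t here (none of its changes turn any other segment into t), so the proto-segment is *t.
This points to *yuwoten. Verify forward in each daughter:
Rizili: *yuwoten > zuwoten > zowoten  (by unconditioned shift, vowel merger)
Vuluric: *yuwoten
  yuwoten (rule 1 does not apply)
  yuwoten (rule 2 does not apply)
  yuwoten → yuwosen   [palatalisation]
  yuwosen → yuwosin   [pre-nasal raising]
  giving Vuluric yuwosin.
Rigorar: *yuwoten > yuwotin > yowotin  (by pre-nasal raising, vowel merger)
No other proto-form is consistent with every reflex, so the reconstruction is *yuwoten.

*yuwoten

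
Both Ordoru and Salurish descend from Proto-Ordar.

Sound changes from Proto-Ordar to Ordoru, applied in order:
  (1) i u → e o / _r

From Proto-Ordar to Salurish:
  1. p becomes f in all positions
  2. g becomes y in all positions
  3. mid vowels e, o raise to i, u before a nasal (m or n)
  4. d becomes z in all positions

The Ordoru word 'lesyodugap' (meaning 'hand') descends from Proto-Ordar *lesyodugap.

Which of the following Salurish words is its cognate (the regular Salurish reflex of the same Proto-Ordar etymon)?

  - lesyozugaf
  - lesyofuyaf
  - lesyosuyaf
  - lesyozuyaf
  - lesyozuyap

Salurish: *lesyodugap > lesyodugaf > lesyoduyaf > lesyozuyaf  (by unconditioned shift, unconditioned shift, unconditioned shift)
The other candidates each miss or misapply at least one Salurish change.

lesyozuyaf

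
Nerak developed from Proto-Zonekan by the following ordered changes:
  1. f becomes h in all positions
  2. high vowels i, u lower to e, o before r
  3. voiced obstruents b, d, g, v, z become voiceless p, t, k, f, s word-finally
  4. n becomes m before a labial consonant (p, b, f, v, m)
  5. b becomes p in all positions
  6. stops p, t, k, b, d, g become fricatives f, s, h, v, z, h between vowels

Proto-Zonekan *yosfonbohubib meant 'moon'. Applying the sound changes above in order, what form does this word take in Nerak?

Nerak: *yosfonbohubib > yoshonbohubib > yoshonbohubip > yoshombohubip > yoshompohupip > yoshompohufip  (by unconditioned shift, final devoicing, nasal place assimilation, unconditioned shift, intervocalic lenition)

yoshompohufip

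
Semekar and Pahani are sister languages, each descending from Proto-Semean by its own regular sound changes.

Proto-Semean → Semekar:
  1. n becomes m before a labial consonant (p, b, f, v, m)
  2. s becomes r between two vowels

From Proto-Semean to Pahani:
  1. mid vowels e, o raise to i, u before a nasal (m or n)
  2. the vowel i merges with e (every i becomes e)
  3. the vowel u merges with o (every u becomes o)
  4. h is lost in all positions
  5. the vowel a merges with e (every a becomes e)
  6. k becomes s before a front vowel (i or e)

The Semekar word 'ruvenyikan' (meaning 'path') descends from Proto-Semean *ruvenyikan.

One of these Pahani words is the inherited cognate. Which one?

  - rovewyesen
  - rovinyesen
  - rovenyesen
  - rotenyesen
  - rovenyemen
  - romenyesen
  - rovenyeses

rovenyesen

Pahani: *ruvenyikan > ruvinyikan > ruvenyekan > rovenyekan > rovenyeken > rovenyesen  (by pre-nasal raising, vowel merger, vowel merger, vowel merger, palatalisation)
Only 'rovenyesen' matches the regular Pahani development of *ruvenyikan.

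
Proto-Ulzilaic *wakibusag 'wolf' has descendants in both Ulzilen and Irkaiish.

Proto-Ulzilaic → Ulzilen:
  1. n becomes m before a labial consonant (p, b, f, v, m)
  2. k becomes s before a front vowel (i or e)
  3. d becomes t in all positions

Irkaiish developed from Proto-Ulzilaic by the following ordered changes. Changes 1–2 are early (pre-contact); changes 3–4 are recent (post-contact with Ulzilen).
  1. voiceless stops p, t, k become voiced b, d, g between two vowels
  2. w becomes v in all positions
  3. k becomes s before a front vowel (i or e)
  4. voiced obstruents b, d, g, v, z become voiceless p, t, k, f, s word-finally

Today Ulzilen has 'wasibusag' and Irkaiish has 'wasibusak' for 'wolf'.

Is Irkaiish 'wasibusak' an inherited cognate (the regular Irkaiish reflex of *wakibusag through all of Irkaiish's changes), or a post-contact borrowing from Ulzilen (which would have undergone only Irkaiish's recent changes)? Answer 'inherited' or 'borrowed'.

If inherited, *wakibusag would pass through all of Irkaiish's changes:
Irkaiish: *wakibusag > wagibusag > vagibusag > vagibusak  (by intervocalic voicing, unconditioned shift, final devoicing)
If borrowed from Ulzilen 'wasibusag' after the early changes, it would undergo only the recent ones:
  rule 3 (palatalisation): no change (wasibusag)
  rule 4 (final devoicing): wasibusag → wasibusak
  ⇒ as a loan: wasibusak
Irkaiish 'wasibusak' matches the loan outcome 'wasibusak', not the inherited 'vagibusak' — it skipped the early Irkaiish changes, so it was borrowed from Ulzilen.

borrowed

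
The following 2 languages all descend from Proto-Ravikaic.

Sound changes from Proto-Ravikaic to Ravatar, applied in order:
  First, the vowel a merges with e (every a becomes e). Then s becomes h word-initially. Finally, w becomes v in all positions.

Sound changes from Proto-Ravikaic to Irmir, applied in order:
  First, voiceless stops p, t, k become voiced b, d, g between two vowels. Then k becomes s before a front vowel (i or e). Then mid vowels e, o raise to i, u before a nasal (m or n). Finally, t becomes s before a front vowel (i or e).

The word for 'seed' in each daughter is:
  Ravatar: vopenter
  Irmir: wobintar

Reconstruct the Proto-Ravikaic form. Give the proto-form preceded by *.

Position 1: Ravatar has v, Irmir has w. Irmir preserves w here (none of its changes turn any other segment into w), so the proto-segment is *w.
Position 7: Ravatar has e, Irmir has a. Irmir preserves a here (none of its changes turn any other segment into a), so the proto-segment is *a.
This points to *wopentar. Verify forward in each daughter:
Ravatar: *wopentar > wopenter > vopenter  (by vowel merger, unconditioned shift)
Irmir: *wopentar
  wopentar → wobentar   [intervocalic voicing]
  wobentar (rule 2 does not apply)
  wobentar → wobintar   [pre-nasal raising]
  wobintar (rule 4 does not apply)
  giving Irmir wobintar.
*wopentar is the unique common source.

*wopentar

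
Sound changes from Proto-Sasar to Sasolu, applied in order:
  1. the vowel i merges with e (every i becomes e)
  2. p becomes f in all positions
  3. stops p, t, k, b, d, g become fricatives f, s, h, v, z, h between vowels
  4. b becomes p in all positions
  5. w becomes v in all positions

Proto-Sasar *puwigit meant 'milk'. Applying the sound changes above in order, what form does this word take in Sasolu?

fuvehet

Sasolu: *puwigit
  puwigit → puweget   [vowel merger]
  puweget → fuweget   [unconditioned shift]
  fuweget → fuwehet   [intervocalic lenition]
  fuwehet (rule 4 does not apply)
  fuwehet → fuvehet   [unconditioned shift]
  giving Sasolu fuvehet.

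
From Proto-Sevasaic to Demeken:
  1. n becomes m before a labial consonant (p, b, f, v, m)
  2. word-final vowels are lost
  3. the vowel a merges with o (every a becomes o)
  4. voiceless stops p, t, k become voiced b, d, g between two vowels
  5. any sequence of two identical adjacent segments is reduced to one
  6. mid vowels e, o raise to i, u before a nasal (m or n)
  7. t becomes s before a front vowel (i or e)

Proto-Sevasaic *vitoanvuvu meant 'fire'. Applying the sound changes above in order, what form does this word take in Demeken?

Demeken: *vitoanvuvu
  vitoanvuvu → vitoamvuvu   [nasal place assimilation]
  vitoamvuvu → vitoamvuv   [apocope]
  vitoamvuv → vitoomvuv   [vowel merger]
  vitoomvuv → vidoomvuv   [intervocalic voicing]
  vidoomvuv → vidomvuv   [degemination]
  vidomvuv → vidumvuv   [pre-nasal raising]
  vidumvuv (rule 7 does not apply)
  giving Demeken vidumvuv.

vidumvuv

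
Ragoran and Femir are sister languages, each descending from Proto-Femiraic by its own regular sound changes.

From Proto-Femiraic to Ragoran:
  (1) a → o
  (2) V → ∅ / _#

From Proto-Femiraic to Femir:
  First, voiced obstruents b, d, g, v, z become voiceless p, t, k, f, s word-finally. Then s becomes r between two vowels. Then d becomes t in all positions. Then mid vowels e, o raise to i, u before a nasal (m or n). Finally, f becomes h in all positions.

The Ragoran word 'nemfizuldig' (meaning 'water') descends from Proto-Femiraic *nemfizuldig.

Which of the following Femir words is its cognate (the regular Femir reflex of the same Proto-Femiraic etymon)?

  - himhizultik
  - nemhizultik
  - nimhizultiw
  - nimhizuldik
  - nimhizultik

Femir: start from *nemfizuldig.
  rule 1 (final devoicing): nemfizuldig → nemfizuldik
  rule 2: no change — nemfizuldik
  rule 3 (unconditioned shift): nemfizuldik → nemfizultik
  rule 4 (pre-nasal raising): nemfizultik → nimfizultik
  rule 5 (unconditioned shift): nimfizultik → nimhizultik
  ⇒ Femir nimhizultik

nimhizultik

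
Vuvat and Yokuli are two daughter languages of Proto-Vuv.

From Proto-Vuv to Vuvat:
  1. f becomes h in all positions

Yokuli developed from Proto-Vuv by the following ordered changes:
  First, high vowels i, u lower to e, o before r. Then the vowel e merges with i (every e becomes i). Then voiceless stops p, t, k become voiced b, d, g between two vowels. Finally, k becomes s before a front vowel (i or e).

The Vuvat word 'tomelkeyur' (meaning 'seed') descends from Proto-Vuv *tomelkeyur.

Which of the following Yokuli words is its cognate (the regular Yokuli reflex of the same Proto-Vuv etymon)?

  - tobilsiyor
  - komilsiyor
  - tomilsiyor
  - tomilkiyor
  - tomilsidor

tomilsiyor

Yokuli: *tomelkeyur
  tomelkeyur → tomelkeyor   [pre-rhotic lowering]
  tomelkeyor → tomilkiyor   [vowel merger]
  tomilkiyor (rule 3 does not apply)
  tomilkiyor → tomilsiyor   [palatalisation]
  giving Yokuli tomilsiyor.
Among the options, 'tomilsiyor' alone shows every Yokuli change applied in order.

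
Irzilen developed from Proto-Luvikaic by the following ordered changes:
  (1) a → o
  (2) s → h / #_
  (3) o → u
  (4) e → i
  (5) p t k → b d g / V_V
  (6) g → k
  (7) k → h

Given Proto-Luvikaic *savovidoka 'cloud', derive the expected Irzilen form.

huvuviduhu

Irzilen: *savovidoka
  savovidoka → sovovidoko   [vowel merger]
  sovovidoko → hovovidoko   [debuccalisation]
  hovovidoko → huvuviduku   [vowel merger]
  huvuviduku (rule 4 does not apply)
  huvuviduku → huvuvidugu   [intervocalic voicing]
  huvuvidugu → huvuviduku   [unconditioned shift]
  huvuviduku → huvuviduhu   [unconditioned shift]
  giving Irzilen huvuviduhu.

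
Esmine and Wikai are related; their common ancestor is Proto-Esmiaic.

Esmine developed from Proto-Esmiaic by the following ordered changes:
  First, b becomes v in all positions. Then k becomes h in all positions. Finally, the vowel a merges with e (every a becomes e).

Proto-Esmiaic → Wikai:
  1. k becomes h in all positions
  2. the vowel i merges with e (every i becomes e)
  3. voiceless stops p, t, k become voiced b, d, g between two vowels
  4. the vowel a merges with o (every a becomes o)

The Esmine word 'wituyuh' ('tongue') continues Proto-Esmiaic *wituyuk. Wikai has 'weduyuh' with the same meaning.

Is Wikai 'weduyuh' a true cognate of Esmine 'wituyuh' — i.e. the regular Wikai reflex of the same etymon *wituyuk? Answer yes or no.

yes

Derive the expected Wikai reflex of *wituyuk:
Wikai: *wituyuk > wituyuh > wetuyuh > weduyuh  (by unconditioned shift, vowel merger, intervocalic voicing)
Wikai 'weduyuh' matches the regular reflex exactly, so the pair is cognate.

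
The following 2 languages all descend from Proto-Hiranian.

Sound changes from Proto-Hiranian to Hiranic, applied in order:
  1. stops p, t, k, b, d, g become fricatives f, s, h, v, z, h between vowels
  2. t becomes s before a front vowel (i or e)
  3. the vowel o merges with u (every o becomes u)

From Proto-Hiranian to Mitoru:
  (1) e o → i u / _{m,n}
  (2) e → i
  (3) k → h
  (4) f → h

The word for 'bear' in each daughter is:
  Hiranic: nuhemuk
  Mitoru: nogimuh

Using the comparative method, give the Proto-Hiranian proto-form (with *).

Position 2: Hiranic has u, Mitoru has o. Mitoru preserves o here (none of its changes turn any other segment into o), so the proto-segment is *o.
Position 4: Hiranic has e, Mitoru has i. Hiranic preserves e here (none of its changes turn any other segment into e), so the proto-segment is *e.
Verify the candidate proto-form against each daughter:
Hiranic: start from *nogemuk.
  rule 1 (intervocalic lenition): nogemuk → nohemuk
  rule 2: no change — nohemuk
  rule 3 (vowel merger): nohemuk → nuhemuk
  ⇒ Hiranic nuhemuk
Mitoru: start from *nogemuk.
  rule 1 (pre-nasal raising): nogemuk → nogimuk
  rule 2: no change — nogimuk
  rule 3 (unconditioned shift): nogimuk → nogimuh
  rule 4: no change — nogimuh
  ⇒ Mitoru nogimuh
*nogemuk is the unique common source.

*nogemuk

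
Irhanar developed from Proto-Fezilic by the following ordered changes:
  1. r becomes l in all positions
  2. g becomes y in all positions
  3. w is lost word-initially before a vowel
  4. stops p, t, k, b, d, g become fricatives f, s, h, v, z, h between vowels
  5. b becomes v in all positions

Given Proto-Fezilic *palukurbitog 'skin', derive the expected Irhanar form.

Irhanar: start from *palukurbitog.
  rule 1 (unconditioned shift): palukurbitog → palukulbitog
  rule 2 (unconditioned shift): palukulbitog → palukulbitoy
  rule 3: no change — palukulbitoy
  rule 4 (intervocalic lenition): palukulbitoy → paluhulbisoy
  rule 5 (unconditioned shift): paluhulbisoy → paluhulvisoy
  ⇒ Irhanar paluhulvisoy

paluhulvisoy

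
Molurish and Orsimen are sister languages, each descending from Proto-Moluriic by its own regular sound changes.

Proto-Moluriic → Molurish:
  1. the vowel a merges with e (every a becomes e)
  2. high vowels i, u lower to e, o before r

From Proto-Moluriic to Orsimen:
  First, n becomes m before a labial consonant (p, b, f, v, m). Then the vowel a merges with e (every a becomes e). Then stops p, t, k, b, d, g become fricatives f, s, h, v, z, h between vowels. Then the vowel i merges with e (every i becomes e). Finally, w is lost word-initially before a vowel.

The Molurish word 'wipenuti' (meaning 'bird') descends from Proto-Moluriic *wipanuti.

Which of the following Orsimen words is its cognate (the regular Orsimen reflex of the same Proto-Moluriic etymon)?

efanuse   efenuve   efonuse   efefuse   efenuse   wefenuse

Orsimen: *wipanuti
  wipanuti (rule 1 does not apply)
  wipanuti → wipenuti   [vowel merger]
  wipenuti → wifenusi   [intervocalic lenition]
  wifenusi → wefenuse   [vowel merger]
  wefenuse → efenuse   [glide loss]
  giving Orsimen efenuse.
The other candidates each miss or misapply at least one Orsimen change.

efenuse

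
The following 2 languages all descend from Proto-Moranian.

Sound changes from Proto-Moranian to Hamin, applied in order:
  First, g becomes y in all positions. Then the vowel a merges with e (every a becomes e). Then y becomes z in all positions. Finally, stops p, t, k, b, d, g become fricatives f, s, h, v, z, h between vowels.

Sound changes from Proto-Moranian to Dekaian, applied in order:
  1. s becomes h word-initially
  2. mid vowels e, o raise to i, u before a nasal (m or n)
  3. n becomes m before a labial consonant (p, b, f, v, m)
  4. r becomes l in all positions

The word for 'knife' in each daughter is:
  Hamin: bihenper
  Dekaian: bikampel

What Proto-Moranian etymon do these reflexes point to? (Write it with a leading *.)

*bikanper

Position 4: Hamin has e, Dekaian has a. Dekaian preserves a here (none of its changes turn any other segment into a), so the proto-segment is *a.
Position 8: Hamin has r, Dekaian has l. Hamin preserves r here (none of its changes turn any other segment into r), so the proto-segment is *r.
Continuing position by position gives *bikanper; check it forward:
Hamin: start from *bikanper.
  rule 1: no change — bikanper
  rule 2 (vowel merger): bikanper → bikenper
  rule 3: no change — bikenper
  rule 4 (intervocalic lenition): bikenper → bihenper
  ⇒ Hamin bihenper
Dekaian: *bikanper > bikamper > bikampel  (by nasal place assimilation, unconditioned shift)
*bikanper is the unique common source.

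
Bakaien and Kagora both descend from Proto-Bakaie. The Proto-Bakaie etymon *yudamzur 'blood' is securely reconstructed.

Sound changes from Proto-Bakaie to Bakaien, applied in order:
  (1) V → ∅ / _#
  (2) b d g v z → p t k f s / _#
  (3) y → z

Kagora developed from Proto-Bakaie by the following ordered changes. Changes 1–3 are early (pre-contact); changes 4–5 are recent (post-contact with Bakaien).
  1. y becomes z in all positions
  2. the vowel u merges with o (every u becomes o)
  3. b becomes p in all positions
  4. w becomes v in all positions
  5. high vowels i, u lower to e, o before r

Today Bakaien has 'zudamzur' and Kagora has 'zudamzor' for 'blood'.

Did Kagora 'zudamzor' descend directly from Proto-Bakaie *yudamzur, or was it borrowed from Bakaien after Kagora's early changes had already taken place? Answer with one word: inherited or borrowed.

If inherited, *yudamzur would pass through all of Kagora's changes:
Kagora: *yudamzur
  yudamzur → zudamzur   [unconditioned shift]
  zudamzur → zodamzor   [vowel merger]
  zodamzor (rule 3 does not apply)
  zodamzor (rule 4 does not apply)
  zodamzor (rule 5 does not apply)
  giving Kagora zodamzor.
If borrowed from Bakaien 'zudamzur' after the early changes, it would undergo only the recent ones:
  rule 4 (unconditioned shift): no change (zudamzur)
  rule 5 (pre-rhotic lowering): zudamzur → zudamzor
  ⇒ as a loan: zudamzor
Kagora 'zudamzor' matches the loan outcome 'zudamzor', not the inherited 'zodamzor' — it skipped the early Kagora changes, so it was borrowed from Bakaien.

borrowed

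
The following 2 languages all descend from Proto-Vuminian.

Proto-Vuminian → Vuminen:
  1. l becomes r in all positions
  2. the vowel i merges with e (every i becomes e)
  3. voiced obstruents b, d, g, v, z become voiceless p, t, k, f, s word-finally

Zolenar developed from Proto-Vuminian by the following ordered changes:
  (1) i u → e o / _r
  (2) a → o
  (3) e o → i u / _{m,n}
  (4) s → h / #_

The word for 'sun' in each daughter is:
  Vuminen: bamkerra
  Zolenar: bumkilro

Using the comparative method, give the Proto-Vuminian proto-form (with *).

*bamkilra

Position 6: Vuminen has r, Zolenar has l. Zolenar preserves l here (none of its changes turn any other segment into l), so the proto-segment is *l.
Position 8: Vuminen has a, Zolenar has o. Vuminen preserves a here (none of its changes turn any other segment into a), so the proto-segment is *a.
Position 5: Vuminen has e, Zolenar has i. Taking the neighbouring segments as reconstructed: Vuminen e could go back to *e or *i; Zolenar i can only go back to *i — the one source consistent with every daughter is *i.
This points to *bamkilra. Verify forward in each daughter:
Vuminen: start from *bamkilra.
  rule 1 (unconditioned shift): bamkilra → bamkirra
  rule 2 (vowel merger): bamkirra → bamkerra
  rule 3: no change — bamkerra
  ⇒ Vuminen bamkerra
Zolenar: start from *bamkilra.
  rule 1: no change — bamkilra
  rule 2 (vowel merger): bamkilra → bomkilro
  rule 3 (pre-nasal raising): bomkilro → bumkilro
  rule 4: no change — bumkilro
  ⇒ Zolenar bumkilro
Only *bamkilra yields all of Vuminen bamkerra, Zolenar bumkilro.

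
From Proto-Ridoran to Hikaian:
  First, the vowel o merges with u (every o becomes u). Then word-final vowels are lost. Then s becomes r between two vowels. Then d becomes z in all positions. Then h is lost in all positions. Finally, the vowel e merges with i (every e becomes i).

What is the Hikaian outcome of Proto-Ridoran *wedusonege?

wizurunig

Hikaian: start from *wedusonege.
  rule 1 (vowel merger): wedusonege → wedusunege
  rule 2 (apocope): wedusunege → wedusuneg
  rule 3 (rhotacism): wedusuneg → weduruneg
  rule 4 (unconditioned shift): weduruneg → wezuruneg
  rule 5: no change — wezuruneg
  rule 6 (vowel merger): wezuruneg → wizurunig
  ⇒ Hikaian wizurunig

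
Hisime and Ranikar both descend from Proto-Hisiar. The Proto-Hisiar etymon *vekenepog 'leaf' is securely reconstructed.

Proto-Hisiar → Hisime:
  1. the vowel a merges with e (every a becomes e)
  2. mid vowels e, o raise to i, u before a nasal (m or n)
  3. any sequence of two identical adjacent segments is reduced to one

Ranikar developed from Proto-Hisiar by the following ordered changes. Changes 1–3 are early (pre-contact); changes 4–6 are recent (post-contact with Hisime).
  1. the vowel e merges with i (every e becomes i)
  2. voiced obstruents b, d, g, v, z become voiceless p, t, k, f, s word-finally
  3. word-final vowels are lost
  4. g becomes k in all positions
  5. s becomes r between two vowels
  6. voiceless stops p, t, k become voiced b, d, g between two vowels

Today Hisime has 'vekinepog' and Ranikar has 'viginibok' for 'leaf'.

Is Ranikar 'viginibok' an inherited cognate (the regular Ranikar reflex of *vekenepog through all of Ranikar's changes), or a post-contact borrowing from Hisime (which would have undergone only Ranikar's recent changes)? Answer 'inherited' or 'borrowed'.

If inherited, *vekenepog would pass through all of Ranikar's changes:
Ranikar: start from *vekenepog.
  rule 1 (vowel merger): vekenepog → vikinipog
  rule 2 (final devoicing): vikinipog → vikinipok
  rule 3: no change — vikinipok
  rule 4: no change — vikinipok
  rule 5: no change — vikinipok
  rule 6 (intervocalic voicing): vikinipok → viginibok
  ⇒ Ranikar viginibok
If borrowed from Hisime 'vekinepog' after the early changes, it would undergo only the recent ones:
  rule 4 (unconditioned shift): vekinepog → vekinepok
  rule 5 (rhotacism): no change (vekinepok)
  rule 6 (intervocalic voicing): vekinepok → veginebok
  ⇒ as a loan: veginebok
Ranikar 'viginibok' matches the inherited outcome exactly, so it is an inherited cognate, not a loan.

inherited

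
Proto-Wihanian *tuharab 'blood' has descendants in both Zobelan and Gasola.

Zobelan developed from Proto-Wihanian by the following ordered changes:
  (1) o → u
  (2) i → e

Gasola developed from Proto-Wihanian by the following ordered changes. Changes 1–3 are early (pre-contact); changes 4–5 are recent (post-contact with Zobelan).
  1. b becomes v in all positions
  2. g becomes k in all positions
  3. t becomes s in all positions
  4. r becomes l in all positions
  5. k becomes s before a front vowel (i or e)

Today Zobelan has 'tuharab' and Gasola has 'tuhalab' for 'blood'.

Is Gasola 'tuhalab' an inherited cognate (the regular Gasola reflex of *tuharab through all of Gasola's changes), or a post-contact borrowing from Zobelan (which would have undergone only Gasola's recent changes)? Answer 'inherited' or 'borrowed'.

If inherited, *tuharab would pass through all of Gasola's changes:
Gasola: *tuharab > tuharav > suharav > suhalav  (by unconditioned shift, unconditioned shift, unconditioned shift)
If borrowed from Zobelan 'tuharab' after the early changes, it would undergo only the recent ones:
  rule 4 (unconditioned shift): tuharab → tuhalab
  rule 5 (palatalisation): no change (tuhalab)
  ⇒ as a loan: tuhalab
Gasola 'tuhalab' matches the loan outcome 'tuhalab', not the inherited 'suhalav' — it skipped the early Gasola changes, so it was borrowed from Zobelan.

borrowed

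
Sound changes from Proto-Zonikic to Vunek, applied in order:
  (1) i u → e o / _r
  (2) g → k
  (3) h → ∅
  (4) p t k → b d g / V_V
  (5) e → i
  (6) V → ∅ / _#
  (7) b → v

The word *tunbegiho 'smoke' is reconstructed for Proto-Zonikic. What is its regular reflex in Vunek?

Vunek: *tunbegiho
  tunbegiho (rule 1 does not apply)
  tunbegiho → tunbekiho   [unconditioned shift]
  tunbekiho → tunbekio   [h-loss]
  tunbekio → tunbegio   [intervocalic voicing]
  tunbegio → tunbigio   [vowel merger]
  tunbigio → tunbigi   [apocope]
  tunbigi → tunvigi   [unconditioned shift]
  giving Vunek tunvigi.

tunvigi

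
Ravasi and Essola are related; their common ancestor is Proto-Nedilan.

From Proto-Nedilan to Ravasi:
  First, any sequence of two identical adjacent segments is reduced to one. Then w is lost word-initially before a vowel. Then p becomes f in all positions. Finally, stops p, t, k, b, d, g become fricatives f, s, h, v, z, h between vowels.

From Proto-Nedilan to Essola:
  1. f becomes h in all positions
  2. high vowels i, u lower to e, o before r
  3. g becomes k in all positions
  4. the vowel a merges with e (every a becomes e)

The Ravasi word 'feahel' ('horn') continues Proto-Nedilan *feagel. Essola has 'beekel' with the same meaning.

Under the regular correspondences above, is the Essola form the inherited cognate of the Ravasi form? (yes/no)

Derive the expected Essola reflex of *feagel:
Essola: *feagel
  feagel → heagel   [unconditioned shift]
  heagel (rule 2 does not apply)
  heagel → heakel   [unconditioned shift]
  heakel → heekel   [vowel merger]
  giving Essola heekel.
The regular Essola reflex would be 'heekel', but the attested form is 'beekel'. The correspondence is irregular, so they are not cognates (the Essola form has a different source).

no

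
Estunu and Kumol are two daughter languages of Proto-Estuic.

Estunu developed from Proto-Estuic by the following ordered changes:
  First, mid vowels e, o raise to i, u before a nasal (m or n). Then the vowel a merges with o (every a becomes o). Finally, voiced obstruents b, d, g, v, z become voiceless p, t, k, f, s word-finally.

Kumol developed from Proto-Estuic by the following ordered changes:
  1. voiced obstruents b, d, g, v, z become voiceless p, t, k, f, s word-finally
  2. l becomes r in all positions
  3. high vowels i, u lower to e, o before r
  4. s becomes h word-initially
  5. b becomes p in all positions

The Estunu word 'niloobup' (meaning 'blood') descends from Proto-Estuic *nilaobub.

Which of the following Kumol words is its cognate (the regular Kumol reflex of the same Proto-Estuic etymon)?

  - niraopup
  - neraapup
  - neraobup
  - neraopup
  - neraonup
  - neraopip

Kumol: start from *nilaobub.
  rule 1 (final devoicing): nilaobub → nilaobup
  rule 2 (unconditioned shift): nilaobup → niraobup
  rule 3 (pre-rhotic lowering): niraobup → neraobup
  rule 4: no change — neraobup
  rule 5 (unconditioned shift): neraobup → neraopup
  ⇒ Kumol neraopup
The other candidates each miss or misapply at least one Kumol change.

neraopup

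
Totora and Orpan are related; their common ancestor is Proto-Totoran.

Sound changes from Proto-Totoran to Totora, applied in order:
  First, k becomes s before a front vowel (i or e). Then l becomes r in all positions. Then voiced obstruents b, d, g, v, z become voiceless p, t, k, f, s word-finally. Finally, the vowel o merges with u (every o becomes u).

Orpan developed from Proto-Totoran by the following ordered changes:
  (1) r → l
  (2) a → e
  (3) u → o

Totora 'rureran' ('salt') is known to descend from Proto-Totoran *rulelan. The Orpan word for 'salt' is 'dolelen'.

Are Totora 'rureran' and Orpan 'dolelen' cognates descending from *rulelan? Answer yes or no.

Derive the expected Orpan reflex of *rulelan:
Orpan: *rulelan
  rulelan → lulelan   [unconditioned shift]
  lulelan → lulelen   [vowel merger]
  lulelen → lolelen   [vowel merger]
  giving Orpan lolelen.
The regular Orpan reflex would be 'lolelen', but the attested form is 'dolelen'. The correspondence is irregular, so they are not cognates (the Orpan form has a different source).

no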